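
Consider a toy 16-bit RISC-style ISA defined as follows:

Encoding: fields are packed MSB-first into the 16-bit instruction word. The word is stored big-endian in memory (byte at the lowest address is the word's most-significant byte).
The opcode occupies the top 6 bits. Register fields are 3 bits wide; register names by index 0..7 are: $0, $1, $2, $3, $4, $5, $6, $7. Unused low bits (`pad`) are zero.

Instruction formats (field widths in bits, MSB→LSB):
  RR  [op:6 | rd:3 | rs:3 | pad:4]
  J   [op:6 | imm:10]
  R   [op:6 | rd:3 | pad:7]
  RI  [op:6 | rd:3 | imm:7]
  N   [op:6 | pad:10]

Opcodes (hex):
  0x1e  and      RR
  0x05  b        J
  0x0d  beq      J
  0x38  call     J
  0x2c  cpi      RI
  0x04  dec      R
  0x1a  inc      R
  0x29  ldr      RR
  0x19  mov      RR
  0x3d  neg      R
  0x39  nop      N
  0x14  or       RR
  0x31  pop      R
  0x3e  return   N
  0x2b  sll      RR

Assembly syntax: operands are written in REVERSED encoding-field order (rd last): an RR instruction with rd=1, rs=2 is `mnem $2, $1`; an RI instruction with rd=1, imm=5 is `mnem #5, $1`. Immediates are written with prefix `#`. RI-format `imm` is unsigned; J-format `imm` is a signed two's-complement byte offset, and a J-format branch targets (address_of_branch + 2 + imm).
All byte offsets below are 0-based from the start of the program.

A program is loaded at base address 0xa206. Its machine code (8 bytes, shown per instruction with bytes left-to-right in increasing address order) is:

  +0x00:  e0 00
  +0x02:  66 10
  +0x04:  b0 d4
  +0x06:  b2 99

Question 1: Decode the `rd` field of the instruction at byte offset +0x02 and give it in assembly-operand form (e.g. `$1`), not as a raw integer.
[02] 66 10 → 0x6610
  top 6b → 0x19 → mov [RR]
  [9:7] rd=4 = $4
  [6:4] rs=1 = $1

$4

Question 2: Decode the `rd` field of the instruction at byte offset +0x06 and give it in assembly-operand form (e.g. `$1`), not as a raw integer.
@+06  big-endian(b2 99) = 0xb299
  opcode bits[15:10]=0x2c: cpi/RI
  rd: (w>>7)&0x7=0x5 → $5
  imm: (w>>0)&0x7f=0x19 → #25

$5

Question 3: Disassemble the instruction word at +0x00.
call #0

@+00  big-endian(e0 00) = 0xe000
  opcode bits[15:10]=0x38: call/J
  imm@[9:0]=0x0 ⇒ #0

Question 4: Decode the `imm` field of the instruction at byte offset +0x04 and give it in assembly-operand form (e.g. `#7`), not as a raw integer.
#84

[04] b0 d4 → 0xb0d4
  op=0xb0d4>>10=0x2c ⇒ cpi (RI)
  [9:7] rd=1 = $1
  [6:0] imm=84 = #84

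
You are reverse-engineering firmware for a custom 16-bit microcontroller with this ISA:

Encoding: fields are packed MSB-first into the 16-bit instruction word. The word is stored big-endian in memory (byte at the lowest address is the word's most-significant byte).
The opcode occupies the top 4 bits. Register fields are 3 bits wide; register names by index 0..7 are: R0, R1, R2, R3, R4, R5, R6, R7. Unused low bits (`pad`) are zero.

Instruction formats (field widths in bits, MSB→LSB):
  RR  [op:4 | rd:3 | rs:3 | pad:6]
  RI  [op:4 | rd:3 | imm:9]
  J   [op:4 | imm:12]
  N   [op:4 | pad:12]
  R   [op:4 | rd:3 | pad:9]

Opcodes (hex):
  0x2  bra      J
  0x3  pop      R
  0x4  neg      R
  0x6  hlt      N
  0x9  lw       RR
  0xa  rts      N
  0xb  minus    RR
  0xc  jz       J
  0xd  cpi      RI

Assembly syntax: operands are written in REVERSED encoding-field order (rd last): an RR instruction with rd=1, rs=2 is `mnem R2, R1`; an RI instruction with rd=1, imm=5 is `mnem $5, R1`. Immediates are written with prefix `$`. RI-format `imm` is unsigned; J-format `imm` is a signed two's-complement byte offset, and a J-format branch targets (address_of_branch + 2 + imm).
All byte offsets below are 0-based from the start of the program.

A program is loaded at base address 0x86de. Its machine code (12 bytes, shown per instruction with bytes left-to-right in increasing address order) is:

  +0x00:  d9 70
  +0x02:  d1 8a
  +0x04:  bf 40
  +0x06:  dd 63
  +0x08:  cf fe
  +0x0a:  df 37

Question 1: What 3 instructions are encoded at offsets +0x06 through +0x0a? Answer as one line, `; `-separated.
+0x06: dd 63 ⇒ word 0xdd63 (big)
  top 4b → 0xd → cpi [RI]
  [11:9] rd=6 = R6
  [8:0] imm=355 = $355
+0x08: cf fe ⇒ word 0xcffe (big)
  top 4b → 0xc → jz [J]
  [11:0] imm=4094 (s12→-2) = $-2
+0x0a: df 37 ⇒ word 0xdf37 (big)
  top 4b → 0xd → cpi [RI]
  [11:9] rd=7 = R7
  [8:0] imm=311 = $311

cpi $355, R6; jz $-2; cpi $311, R7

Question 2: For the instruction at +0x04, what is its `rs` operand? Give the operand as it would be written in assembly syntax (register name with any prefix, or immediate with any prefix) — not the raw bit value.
R5

[04] bf 40 → 0xbf40
  top 4b → 0xb → minus [RR]
  [11:9] rd=7 = R7
  [8:6] rs=5 = R5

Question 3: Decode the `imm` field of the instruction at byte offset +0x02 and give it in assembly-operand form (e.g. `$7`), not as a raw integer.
[02] d1 8a → 0xd18a
  op=0xd18a>>12=0xd ⇒ cpi (RI)
  rd@[11:9]=0x0 ⇒ R0
  imm@[8:0]=0x18a ⇒ $394

$394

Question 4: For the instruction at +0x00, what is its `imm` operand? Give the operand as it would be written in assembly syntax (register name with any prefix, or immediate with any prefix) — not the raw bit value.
$368

off 0x00: read d9 70 as big → 0xd970
  op=0xd970>>12=0xd ⇒ cpi (RI)
  [11:9] rd=4 = R4
  [8:0] imm=368 = $368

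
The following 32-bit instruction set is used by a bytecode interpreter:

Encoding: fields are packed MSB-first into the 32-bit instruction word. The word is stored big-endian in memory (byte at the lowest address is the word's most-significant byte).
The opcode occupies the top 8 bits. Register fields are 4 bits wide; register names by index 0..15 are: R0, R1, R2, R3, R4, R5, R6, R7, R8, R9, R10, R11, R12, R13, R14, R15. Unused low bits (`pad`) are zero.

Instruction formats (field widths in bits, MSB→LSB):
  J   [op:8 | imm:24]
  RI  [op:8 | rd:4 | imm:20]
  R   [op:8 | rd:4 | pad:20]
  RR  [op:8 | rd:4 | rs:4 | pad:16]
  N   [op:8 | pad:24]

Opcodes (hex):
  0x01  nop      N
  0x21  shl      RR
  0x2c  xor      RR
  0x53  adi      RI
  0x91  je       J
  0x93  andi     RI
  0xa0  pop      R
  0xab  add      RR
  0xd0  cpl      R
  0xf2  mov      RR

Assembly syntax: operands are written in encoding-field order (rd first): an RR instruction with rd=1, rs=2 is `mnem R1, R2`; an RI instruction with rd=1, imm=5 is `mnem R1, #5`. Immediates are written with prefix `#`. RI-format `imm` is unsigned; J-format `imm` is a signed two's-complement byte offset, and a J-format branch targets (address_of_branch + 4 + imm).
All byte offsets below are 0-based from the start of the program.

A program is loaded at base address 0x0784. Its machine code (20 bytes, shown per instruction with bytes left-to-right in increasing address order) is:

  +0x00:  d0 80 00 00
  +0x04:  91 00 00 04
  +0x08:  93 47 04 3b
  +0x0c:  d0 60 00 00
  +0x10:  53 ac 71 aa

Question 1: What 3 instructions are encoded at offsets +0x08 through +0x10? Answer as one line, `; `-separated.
off 0x08: read 93 47 04 3b as big → 0x9347043b
  op=0x9347043b>>24=0x93 ⇒ andi (RI)
  [23:20] rd=4 = R4
  [19:0] imm=459835 = #459835
off 0x0c: read d0 60 00 00 as big → 0xd0600000
  op=0xd0600000>>24=0xd0 ⇒ cpl (R)
  [23:20] rd=6 = R6
off 0x10: read 53 ac 71 aa as big → 0x53ac71aa
  op=0x53ac71aa>>24=0x53 ⇒ adi (RI)
  [23:20] rd=10 = R10
  [19:0] imm=815530 = #815530

andi R4, #459835; cpl R6; adi R10, #815530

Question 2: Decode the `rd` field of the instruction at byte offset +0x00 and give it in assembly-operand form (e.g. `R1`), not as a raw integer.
R8

@+00  big-endian(d0 80 00 00) = 0xd0800000
  opcode bits[31:24]=0xd0: cpl/R
  rd: (w>>20)&0xf=0x8 → R8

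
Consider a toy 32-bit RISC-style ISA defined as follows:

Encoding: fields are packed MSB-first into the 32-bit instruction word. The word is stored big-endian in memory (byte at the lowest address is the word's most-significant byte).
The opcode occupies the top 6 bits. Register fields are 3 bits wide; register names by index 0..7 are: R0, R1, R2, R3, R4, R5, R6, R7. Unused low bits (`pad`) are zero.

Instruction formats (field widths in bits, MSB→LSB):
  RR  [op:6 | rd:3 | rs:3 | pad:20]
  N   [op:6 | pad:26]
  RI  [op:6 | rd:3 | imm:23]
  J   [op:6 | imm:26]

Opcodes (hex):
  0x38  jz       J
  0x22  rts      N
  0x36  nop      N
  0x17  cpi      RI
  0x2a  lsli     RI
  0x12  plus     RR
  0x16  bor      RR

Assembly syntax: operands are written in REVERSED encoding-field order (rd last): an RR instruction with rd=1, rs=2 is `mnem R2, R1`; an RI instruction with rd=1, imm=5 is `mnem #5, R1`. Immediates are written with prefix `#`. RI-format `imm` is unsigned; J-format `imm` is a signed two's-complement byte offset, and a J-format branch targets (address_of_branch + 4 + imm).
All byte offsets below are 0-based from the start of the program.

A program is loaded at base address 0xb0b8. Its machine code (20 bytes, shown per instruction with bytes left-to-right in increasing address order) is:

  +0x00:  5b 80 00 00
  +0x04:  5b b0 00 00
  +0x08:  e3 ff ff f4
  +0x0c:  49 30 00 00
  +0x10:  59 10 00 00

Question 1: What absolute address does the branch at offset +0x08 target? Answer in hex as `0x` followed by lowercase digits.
0xb0b8

off 0x08: read e3 ff ff f4 as big → 0xe3fffff4
  op=0xe3fffff4>>26=0x38 ⇒ jz (J)
  imm@[25:0]=0x3fffff4 (s26→-12) ⇒ #-12
  target = base 0xb0b8 + off 0x08 + 4 + imm -12 = 0xb0b8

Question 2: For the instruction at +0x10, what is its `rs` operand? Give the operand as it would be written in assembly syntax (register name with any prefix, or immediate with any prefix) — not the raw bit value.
R1

[10] 59 10 00 00 → 0x59100000
  opcode bits[31:26]=0x16: bor/RR
  rd@[25:23]=0x2 ⇒ R2
  rs@[22:20]=0x1 ⇒ R1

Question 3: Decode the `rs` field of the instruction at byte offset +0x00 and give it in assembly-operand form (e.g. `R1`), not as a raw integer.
@+00  big-endian(5b 80 00 00) = 0x5b800000
  opcode bits[31:26]=0x16: bor/RR
  [25:23] rd=7 = R7
  [22:20] rs=0 = R0

R0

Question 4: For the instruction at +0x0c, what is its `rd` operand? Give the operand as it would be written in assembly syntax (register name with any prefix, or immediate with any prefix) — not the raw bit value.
+0x0c: 49 30 00 00 ⇒ word 0x49300000 (big)
  opcode bits[31:26]=0x12: plus/RR
  [25:23] rd=2 = R2
  [22:20] rs=3 = R3

R2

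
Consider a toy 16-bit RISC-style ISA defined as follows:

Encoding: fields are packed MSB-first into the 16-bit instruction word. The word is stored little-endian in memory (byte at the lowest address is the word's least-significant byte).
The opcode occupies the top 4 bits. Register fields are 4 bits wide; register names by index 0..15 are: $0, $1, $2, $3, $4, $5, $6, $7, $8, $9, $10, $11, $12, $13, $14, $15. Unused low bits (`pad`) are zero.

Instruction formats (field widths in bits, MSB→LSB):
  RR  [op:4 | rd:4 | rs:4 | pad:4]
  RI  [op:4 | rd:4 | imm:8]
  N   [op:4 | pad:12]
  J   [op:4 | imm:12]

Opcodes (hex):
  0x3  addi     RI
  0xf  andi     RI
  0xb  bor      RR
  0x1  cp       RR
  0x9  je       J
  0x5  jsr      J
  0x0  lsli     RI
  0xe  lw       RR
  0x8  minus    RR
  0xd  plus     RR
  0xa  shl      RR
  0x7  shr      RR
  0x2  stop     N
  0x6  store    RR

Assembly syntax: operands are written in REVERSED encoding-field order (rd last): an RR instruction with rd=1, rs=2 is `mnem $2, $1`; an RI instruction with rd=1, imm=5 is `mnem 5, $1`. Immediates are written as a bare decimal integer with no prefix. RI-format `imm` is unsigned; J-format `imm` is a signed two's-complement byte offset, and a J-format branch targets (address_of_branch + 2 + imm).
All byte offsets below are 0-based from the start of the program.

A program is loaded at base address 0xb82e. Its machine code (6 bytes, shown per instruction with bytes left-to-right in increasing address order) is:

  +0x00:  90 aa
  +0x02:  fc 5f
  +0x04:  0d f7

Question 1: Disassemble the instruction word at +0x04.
@+04  little-endian(0d f7) = 0xf70d
  top 4b → 0xf → andi [RI]
  [11:8] rd=7 = $7
  [7:0] imm=13 = 13

andi 13, $7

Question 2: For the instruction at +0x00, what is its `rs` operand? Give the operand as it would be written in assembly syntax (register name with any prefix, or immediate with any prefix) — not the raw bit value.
$9

off 0x00: read 90 aa as little → 0xaa90
  top 4b → 0xa → shl [RR]
  rd: (w>>8)&0xf=0xa → $10
  rs: (w>>4)&0xf=0x9 → $9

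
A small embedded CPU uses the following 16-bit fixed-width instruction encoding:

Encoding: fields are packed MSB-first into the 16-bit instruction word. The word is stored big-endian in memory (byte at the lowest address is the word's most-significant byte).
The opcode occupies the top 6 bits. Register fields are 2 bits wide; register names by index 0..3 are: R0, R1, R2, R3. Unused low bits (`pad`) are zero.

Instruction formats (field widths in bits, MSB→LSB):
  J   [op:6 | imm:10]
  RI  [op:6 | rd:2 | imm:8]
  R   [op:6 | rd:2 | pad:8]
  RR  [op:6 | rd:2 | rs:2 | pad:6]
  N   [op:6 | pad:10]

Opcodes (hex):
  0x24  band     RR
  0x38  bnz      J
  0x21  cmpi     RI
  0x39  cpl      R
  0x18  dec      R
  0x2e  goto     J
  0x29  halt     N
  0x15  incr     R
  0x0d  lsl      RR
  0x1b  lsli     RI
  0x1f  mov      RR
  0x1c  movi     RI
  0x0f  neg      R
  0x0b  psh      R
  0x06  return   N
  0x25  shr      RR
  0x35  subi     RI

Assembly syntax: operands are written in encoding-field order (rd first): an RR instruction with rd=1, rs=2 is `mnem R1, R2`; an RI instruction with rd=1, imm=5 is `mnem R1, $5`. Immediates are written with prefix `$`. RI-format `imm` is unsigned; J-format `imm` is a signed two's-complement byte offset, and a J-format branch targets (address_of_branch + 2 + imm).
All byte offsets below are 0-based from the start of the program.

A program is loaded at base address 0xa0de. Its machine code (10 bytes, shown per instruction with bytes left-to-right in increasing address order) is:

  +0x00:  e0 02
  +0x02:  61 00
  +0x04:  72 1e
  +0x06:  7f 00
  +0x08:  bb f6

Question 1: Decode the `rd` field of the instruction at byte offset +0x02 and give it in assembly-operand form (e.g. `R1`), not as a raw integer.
off 0x02: read 61 00 as big → 0x6100
  top 6b → 0x18 → dec [R]
  rd: (w>>8)&0x3=0x1 → R1

R1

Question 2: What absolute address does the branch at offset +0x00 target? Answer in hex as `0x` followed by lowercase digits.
off 0x00: read e0 02 as big → 0xe002
  opcode bits[15:10]=0x38: bnz/J
  imm: (w>>0)&0x3ff=0x2 → $2
  target = base 0xa0de + off 0x00 + 2 + imm 2 = 0xa0e2

0xa0e2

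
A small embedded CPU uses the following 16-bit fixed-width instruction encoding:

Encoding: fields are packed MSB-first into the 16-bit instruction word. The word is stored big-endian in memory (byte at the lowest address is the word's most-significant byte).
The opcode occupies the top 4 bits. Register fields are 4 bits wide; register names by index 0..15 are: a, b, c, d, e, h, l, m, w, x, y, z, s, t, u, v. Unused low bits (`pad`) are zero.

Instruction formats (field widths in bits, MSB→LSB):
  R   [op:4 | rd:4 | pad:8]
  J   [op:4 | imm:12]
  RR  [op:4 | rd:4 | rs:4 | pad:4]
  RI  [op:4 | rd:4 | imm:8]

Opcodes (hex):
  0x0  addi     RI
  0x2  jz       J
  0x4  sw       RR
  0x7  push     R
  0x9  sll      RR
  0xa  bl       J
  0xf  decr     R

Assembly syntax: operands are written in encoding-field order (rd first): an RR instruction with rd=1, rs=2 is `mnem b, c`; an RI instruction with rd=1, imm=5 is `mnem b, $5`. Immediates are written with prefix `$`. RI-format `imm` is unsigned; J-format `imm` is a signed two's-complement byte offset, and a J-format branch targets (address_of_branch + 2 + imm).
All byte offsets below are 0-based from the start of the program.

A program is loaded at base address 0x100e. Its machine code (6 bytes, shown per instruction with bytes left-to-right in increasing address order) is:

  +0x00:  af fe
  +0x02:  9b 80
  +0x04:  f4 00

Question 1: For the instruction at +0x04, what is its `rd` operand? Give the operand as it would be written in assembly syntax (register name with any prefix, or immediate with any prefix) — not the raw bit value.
off 0x04: read f4 00 as big → 0xf400
  top 4b → 0xf → decr [R]
  rd: (w>>8)&0xf=0x4 → e

e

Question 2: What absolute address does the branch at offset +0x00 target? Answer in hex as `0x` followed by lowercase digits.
0x100e

[00] af fe → 0xaffe
  top 4b → 0xa → bl [J]
  [11:0] imm=4094 (s12→-2) = $-2
  target = base 0x100e + off 0x00 + 2 + imm -2 = 0x100e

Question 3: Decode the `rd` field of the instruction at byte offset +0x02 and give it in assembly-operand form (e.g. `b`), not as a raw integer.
z

@+02  big-endian(9b 80) = 0x9b80
  top 4b → 0x9 → sll [RR]
  rd: (w>>8)&0xf=0xb → z
  rs: (w>>4)&0xf=0x8 → w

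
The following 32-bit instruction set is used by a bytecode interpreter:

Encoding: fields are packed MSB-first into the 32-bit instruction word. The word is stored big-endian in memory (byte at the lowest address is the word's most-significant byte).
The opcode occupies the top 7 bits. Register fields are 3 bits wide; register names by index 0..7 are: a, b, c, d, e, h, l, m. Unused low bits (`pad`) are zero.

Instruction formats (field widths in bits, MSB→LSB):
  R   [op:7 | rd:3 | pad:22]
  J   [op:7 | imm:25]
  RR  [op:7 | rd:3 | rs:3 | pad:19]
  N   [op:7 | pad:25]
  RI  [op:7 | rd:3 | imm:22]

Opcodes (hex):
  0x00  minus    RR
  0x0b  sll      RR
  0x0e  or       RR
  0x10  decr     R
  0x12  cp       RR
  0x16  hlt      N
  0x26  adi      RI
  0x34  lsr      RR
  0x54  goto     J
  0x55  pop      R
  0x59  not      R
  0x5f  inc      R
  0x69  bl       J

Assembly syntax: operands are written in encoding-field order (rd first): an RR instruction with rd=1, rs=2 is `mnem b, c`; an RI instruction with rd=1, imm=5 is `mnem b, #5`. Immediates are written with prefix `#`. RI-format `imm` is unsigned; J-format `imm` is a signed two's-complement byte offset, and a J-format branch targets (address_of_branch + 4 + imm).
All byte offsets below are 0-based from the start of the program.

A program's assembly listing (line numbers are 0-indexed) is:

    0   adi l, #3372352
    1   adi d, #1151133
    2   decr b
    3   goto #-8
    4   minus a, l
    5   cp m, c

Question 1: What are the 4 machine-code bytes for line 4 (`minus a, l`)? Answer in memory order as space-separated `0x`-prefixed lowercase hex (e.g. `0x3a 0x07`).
4. minus fields op=0x0:7|rd=0:3|rs=6:3|pad=0:19 → word 00300000h → 00 30 00 00

0x00 0x30 0x00 0x00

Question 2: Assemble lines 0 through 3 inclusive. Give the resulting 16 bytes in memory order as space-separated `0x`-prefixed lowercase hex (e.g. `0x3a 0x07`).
L0: adi op=0x26:7|rd=6:3|imm=3372352:22 ⇒ 0x4db37540 ⇒ big 4d b3 75 40
L1: adi op=0x26:7|rd=3:3|imm=1151133:22 ⇒ 0x4cd1909d ⇒ big 4c d1 90 9d
L2: decr op=0x10:7|rd=1:3|pad=0:22 ⇒ 0x20400000 ⇒ big 20 40 00 00
L3: goto op=0x54:7|imm=-8:25 ⇒ 0xa9fffff8 ⇒ big a9 ff ff f8

0x4d 0xb3 0x75 0x40 0x4c 0xd1 0x90 0x9d 0x20 0x40 0x00 0x00 0xa9 0xff 0xff 0xf8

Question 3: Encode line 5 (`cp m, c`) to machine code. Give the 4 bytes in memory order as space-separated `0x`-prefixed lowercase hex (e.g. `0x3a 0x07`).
0x25 0xd0 0x00 0x00

5. cp fields op=0x12:7|rd=7:3|rs=2:3|pad=0:19 → word 25d00000h → 25 d0 00 00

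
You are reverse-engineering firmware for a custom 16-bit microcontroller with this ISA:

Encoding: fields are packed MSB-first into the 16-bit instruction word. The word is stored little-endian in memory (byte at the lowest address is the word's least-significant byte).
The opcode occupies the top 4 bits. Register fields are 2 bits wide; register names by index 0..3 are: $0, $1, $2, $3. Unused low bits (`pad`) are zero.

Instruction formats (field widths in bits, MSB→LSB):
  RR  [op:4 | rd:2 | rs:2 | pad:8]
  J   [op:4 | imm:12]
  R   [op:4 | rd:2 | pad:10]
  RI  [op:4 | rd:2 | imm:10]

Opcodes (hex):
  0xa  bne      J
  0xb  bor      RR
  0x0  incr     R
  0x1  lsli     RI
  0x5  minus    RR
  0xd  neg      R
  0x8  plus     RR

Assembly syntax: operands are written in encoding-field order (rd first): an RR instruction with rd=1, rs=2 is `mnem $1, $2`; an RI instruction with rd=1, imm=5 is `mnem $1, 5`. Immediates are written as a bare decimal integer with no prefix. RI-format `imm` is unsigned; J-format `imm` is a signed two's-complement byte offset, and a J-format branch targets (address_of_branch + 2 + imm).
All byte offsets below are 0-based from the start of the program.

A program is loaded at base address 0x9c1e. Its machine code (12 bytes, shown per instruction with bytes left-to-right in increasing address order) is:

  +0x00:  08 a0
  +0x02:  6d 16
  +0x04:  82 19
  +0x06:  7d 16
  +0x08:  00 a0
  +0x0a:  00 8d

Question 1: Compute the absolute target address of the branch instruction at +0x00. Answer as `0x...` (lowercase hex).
+0x00: 08 a0 ⇒ word 0xa008 (little)
  opcode bits[15:12]=0xa: bne/J
  imm: (w>>0)&0xfff=0x8 → 8
  target = base 0x9c1e + off 0x00 + 2 + imm 8 = 0x9c28

0x9c28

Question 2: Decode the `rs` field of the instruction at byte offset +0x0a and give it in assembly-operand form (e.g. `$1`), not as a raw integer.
$1

off 0x0a: read 00 8d as little → 0x8d00
  opcode bits[15:12]=0x8: plus/RR
  [11:10] rd=3 = $3
  [9:8] rs=1 = $1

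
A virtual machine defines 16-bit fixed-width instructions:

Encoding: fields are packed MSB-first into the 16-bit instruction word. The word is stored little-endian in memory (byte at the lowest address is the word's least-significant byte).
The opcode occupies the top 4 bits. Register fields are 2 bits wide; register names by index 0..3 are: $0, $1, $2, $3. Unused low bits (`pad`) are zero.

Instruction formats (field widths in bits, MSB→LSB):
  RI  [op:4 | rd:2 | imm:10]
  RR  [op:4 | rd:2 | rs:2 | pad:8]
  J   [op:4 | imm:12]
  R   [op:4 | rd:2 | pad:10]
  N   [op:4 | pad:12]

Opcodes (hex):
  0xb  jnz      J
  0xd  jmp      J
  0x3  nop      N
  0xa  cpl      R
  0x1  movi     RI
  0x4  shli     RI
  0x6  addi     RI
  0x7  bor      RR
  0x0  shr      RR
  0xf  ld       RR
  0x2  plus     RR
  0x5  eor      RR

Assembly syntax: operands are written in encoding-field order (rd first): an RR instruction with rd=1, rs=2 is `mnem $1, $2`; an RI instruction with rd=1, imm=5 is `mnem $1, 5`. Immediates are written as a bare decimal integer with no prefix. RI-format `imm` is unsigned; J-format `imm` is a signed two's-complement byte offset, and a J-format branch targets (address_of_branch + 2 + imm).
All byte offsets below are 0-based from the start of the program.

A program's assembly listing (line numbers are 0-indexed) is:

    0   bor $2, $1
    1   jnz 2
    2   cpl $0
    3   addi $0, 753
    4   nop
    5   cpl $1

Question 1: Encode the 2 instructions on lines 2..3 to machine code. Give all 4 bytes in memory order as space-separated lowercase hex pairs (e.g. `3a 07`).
2. cpl fields op=0xa:4|rd=0:2|pad=0:10 → word a000h → 00 a0
3. addi fields op=0x6:4|rd=0:2|imm=753:10 → word 62f1h → f1 62

00 a0 f1 62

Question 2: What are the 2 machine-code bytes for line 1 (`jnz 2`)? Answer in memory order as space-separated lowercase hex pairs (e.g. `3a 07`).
L1: jnz op=0xb:4|imm=2:12 ⇒ 0xb002 ⇒ little 02 b0

02 b0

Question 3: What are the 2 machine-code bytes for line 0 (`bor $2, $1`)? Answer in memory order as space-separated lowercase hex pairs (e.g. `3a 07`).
0. bor fields op=0x7:4|rd=2:2|rs=1:2|pad=0:8 → word 7900h → 00 79

00 79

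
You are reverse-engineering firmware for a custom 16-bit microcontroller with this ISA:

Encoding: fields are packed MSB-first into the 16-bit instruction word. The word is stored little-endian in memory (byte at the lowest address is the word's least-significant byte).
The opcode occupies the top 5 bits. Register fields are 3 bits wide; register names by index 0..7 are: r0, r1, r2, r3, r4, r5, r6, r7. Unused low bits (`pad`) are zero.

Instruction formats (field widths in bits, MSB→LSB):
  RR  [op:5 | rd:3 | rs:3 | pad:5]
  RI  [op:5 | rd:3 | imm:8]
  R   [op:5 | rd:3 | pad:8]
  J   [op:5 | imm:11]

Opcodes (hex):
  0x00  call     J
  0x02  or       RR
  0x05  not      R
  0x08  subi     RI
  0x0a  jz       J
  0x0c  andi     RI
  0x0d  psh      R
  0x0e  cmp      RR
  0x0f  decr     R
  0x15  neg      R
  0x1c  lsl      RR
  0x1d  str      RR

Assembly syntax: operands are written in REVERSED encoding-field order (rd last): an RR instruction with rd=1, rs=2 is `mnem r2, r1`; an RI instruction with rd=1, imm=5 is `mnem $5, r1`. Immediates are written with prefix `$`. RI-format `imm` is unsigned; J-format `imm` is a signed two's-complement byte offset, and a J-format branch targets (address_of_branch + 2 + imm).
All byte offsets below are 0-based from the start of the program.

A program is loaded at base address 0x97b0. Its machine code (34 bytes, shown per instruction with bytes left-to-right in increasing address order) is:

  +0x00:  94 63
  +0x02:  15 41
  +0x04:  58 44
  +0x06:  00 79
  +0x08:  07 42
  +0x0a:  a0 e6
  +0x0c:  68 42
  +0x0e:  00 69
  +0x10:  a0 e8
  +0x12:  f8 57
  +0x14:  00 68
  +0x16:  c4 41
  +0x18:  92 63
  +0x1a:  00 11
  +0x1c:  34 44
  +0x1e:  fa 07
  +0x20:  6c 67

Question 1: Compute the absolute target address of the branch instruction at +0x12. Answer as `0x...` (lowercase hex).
off 0x12: read f8 57 as little → 0x57f8
  op=0x57f8>>11=0xa ⇒ jz (J)
  [10:0] imm=2040 (s11→-8) = $-8
  target = base 0x97b0 + off 0x12 + 2 + imm -8 = 0x97bc

0x97bc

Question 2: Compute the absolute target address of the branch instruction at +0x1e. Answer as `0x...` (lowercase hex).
0x97ca

+0x1e: fa 07 ⇒ word 0x07fa (little)
  top 5b → 0x0 → call [J]
  [10:0] imm=2042 (s11→-6) = $-6
  target = base 0x97b0 + off 0x1e + 2 + imm -6 = 0x97ca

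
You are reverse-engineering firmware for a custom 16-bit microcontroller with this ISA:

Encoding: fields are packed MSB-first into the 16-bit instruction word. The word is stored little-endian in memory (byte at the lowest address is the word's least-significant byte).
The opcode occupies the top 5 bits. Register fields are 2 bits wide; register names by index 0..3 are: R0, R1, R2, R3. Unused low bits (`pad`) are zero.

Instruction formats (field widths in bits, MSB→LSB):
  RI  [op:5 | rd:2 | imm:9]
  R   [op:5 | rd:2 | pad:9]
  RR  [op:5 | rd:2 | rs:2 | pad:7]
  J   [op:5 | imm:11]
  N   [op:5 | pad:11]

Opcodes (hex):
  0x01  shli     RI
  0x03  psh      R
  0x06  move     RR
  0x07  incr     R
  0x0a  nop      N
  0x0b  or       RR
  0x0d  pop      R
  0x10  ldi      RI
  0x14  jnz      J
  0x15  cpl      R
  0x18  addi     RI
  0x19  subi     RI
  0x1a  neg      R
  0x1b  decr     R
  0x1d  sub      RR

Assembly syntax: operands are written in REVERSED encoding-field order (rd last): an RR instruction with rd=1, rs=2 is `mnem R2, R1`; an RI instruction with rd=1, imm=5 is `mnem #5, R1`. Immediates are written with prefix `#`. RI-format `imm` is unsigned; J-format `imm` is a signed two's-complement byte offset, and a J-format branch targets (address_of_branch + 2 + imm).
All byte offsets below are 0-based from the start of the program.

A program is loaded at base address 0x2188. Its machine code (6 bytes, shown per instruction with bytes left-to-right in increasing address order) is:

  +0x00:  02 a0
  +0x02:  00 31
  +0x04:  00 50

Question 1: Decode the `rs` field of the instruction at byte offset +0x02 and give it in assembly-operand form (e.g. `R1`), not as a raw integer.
+0x02: 00 31 ⇒ word 0x3100 (little)
  opcode bits[15:11]=0x6: move/RR
  rd@[10:9]=0x0 ⇒ R0
  rs@[8:7]=0x2 ⇒ R2

R2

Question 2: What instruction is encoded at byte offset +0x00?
jnz #2

[00] 02 a0 → 0xa002
  opcode bits[15:11]=0x14: jnz/J
  [10:0] imm=2 = #2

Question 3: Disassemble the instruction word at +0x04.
nop

off 0x04: read 00 50 as little → 0x5000
  opcode bits[15:11]=0xa: nop/N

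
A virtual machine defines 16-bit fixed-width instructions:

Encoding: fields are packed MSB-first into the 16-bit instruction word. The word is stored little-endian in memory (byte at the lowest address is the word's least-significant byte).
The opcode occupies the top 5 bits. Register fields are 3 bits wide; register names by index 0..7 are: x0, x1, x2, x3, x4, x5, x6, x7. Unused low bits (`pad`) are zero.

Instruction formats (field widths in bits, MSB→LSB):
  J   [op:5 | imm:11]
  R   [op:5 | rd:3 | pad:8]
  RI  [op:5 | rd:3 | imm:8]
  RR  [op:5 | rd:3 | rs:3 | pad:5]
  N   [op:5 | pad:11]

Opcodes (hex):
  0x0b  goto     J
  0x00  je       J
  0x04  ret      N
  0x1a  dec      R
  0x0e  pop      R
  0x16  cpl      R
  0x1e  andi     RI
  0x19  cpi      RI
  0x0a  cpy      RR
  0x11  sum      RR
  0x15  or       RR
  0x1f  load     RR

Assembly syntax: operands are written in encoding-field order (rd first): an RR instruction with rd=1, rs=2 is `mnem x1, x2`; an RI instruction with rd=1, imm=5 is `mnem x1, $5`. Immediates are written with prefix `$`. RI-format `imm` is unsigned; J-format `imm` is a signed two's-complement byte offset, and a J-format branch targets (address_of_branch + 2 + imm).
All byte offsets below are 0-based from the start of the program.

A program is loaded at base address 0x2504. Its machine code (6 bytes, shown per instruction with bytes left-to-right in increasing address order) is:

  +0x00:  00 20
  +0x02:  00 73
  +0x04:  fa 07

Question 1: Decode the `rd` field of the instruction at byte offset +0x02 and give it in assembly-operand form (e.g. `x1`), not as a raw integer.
+0x02: 00 73 ⇒ word 0x7300 (little)
  top 5b → 0xe → pop [R]
  [10:8] rd=3 = x3

x3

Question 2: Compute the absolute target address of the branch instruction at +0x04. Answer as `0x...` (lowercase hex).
off 0x04: read fa 07 as little → 0x07fa
  top 5b → 0x0 → je [J]
  imm: (w>>0)&0x7ff=0x7fa (s11→-6) → $-6
  target = base 0x2504 + off 0x04 + 2 + imm -6 = 0x2504

0x2504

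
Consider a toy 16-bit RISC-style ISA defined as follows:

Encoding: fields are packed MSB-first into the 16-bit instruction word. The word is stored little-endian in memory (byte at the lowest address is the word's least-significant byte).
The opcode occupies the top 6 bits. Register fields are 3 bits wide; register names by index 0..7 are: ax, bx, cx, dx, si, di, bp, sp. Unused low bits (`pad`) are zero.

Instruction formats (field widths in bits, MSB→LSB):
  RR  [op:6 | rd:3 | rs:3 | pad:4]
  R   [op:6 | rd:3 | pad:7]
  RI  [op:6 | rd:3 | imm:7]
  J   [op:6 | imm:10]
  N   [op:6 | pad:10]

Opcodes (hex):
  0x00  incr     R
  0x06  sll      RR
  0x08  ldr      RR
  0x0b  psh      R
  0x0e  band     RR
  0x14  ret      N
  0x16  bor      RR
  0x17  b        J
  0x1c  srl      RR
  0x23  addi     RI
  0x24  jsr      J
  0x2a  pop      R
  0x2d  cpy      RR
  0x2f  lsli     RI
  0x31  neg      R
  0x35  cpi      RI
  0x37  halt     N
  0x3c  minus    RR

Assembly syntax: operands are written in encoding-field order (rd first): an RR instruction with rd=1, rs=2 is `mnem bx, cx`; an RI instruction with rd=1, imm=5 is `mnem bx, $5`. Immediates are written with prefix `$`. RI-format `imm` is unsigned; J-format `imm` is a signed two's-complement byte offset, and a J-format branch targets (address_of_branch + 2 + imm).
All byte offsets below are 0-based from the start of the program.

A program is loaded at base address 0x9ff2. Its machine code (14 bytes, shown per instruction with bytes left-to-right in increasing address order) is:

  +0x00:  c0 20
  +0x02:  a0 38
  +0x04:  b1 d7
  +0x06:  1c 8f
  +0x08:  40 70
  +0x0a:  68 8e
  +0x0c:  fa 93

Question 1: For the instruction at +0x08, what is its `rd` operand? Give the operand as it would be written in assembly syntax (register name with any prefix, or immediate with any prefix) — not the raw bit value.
ax

off 0x08: read 40 70 as little → 0x7040
  op=0x7040>>10=0x1c ⇒ srl (RR)
  rd: (w>>7)&0x7=0x0 → ax
  rs: (w>>4)&0x7=0x4 → si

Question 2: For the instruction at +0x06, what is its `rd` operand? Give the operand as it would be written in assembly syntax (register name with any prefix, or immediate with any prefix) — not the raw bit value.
@+06  little-endian(1c 8f) = 0x8f1c
  top 6b → 0x23 → addi [RI]
  [9:7] rd=6 = bp
  [6:0] imm=28 = $28

bp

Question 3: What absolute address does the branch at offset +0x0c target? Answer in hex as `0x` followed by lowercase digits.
0x9ffa

[0c] fa 93 → 0x93fa
  top 6b → 0x24 → jsr [J]
  imm@[9:0]=0x3fa (s10→-6) ⇒ $-6
  target = base 0x9ff2 + off 0x0c + 2 + imm -6 = 0x9ffa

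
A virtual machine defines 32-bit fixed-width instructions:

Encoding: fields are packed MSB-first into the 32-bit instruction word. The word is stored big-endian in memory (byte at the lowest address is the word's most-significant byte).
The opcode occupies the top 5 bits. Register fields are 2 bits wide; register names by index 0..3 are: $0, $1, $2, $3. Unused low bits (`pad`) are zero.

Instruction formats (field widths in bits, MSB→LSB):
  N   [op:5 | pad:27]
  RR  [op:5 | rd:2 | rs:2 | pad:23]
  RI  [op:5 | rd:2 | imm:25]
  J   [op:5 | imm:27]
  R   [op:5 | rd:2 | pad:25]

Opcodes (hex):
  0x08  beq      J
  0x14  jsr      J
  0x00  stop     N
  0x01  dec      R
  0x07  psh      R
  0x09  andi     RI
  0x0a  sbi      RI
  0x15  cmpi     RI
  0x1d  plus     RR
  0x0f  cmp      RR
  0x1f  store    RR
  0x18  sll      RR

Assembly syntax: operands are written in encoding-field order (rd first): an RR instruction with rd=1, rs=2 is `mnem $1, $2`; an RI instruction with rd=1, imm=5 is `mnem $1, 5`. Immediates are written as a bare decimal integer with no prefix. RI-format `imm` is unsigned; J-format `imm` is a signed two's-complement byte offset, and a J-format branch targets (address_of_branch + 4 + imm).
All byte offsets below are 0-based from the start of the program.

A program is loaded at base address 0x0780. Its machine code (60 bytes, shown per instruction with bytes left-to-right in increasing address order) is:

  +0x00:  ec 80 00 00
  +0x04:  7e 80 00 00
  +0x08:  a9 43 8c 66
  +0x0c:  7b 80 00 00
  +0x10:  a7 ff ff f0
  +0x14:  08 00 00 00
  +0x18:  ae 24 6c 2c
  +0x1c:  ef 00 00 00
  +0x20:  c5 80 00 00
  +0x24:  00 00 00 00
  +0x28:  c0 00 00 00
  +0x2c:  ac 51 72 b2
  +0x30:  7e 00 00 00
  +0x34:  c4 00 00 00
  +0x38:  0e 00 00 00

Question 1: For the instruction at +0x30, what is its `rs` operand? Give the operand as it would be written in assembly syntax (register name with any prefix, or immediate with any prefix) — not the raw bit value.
+0x30: 7e 00 00 00 ⇒ word 0x7e000000 (big)
  op=0x7e000000>>27=0xf ⇒ cmp (RR)
  [26:25] rd=3 = $3
  [24:23] rs=0 = $0

$0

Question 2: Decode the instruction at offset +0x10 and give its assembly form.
@+10  big-endian(a7 ff ff f0) = 0xa7fffff0
  op=0xa7fffff0>>27=0x14 ⇒ jsr (J)
  [26:0] imm=134217712 (s27→-16) = -16

jsr -16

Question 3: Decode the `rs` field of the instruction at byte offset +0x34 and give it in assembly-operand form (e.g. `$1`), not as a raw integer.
off 0x34: read c4 00 00 00 as big → 0xc4000000
  top 5b → 0x18 → sll [RR]
  [26:25] rd=2 = $2
  [24:23] rs=0 = $0

$0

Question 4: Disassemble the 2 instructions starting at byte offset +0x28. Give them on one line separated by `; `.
off 0x28: read c0 00 00 00 as big → 0xc0000000
  top 5b → 0x18 → sll [RR]
  rd: (w>>25)&0x3=0x0 → $0
  rs: (w>>23)&0x3=0x0 → $0
off 0x2c: read ac 51 72 b2 as big → 0xac5172b2
  top 5b → 0x15 → cmpi [RI]
  rd: (w>>25)&0x3=0x2 → $2
  imm: (w>>0)&0x1ffffff=0x5172b2 → 5337778

sll $0, $0; cmpi $2, 5337778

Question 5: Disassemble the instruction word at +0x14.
dec $0

off 0x14: read 08 00 00 00 as big → 0x08000000
  top 5b → 0x1 → dec [R]
  [26:25] rd=0 = $0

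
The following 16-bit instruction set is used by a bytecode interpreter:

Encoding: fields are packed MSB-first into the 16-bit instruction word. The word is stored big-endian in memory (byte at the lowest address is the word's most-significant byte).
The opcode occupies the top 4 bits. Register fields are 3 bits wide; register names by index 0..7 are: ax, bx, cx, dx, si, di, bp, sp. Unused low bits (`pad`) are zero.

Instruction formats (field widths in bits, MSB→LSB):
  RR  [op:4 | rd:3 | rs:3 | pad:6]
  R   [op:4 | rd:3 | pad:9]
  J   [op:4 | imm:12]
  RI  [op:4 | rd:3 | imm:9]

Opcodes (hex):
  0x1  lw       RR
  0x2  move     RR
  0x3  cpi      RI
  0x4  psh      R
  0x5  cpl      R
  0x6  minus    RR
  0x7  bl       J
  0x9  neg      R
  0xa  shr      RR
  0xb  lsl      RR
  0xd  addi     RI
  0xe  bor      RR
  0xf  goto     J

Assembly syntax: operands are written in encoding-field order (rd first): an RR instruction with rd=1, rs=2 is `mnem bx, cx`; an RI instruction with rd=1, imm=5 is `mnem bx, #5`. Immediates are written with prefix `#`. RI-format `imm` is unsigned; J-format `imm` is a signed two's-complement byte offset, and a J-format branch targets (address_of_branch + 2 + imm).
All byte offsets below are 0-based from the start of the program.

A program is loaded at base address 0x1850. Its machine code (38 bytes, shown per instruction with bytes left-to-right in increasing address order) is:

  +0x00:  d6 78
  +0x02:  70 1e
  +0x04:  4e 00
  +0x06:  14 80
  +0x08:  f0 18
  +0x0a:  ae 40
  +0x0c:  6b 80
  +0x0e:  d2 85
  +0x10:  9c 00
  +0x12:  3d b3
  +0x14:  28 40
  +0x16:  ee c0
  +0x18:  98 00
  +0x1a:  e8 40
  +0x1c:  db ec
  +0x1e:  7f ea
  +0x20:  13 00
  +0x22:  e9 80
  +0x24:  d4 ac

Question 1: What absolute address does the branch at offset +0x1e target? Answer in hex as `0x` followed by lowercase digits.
0x185a

@+1e  big-endian(7f ea) = 0x7fea
  op=0x7fea>>12=0x7 ⇒ bl (J)
  imm: (w>>0)&0xfff=0xfea (s12→-22) → #-22
  target = base 0x1850 + off 0x1e + 2 + imm -22 = 0x185a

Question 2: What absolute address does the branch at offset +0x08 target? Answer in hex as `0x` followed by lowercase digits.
off 0x08: read f0 18 as big → 0xf018
  op=0xf018>>12=0xf ⇒ goto (J)
  imm@[11:0]=0x18 ⇒ #24
  target = base 0x1850 + off 0x08 + 2 + imm 24 = 0x1872

0x1872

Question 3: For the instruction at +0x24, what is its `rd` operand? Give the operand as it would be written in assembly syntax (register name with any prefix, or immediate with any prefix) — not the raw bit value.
cx

[24] d4 ac → 0xd4ac
  opcode bits[15:12]=0xd: addi/RI
  rd: (w>>9)&0x7=0x2 → cx
  imm: (w>>0)&0x1ff=0xac → #172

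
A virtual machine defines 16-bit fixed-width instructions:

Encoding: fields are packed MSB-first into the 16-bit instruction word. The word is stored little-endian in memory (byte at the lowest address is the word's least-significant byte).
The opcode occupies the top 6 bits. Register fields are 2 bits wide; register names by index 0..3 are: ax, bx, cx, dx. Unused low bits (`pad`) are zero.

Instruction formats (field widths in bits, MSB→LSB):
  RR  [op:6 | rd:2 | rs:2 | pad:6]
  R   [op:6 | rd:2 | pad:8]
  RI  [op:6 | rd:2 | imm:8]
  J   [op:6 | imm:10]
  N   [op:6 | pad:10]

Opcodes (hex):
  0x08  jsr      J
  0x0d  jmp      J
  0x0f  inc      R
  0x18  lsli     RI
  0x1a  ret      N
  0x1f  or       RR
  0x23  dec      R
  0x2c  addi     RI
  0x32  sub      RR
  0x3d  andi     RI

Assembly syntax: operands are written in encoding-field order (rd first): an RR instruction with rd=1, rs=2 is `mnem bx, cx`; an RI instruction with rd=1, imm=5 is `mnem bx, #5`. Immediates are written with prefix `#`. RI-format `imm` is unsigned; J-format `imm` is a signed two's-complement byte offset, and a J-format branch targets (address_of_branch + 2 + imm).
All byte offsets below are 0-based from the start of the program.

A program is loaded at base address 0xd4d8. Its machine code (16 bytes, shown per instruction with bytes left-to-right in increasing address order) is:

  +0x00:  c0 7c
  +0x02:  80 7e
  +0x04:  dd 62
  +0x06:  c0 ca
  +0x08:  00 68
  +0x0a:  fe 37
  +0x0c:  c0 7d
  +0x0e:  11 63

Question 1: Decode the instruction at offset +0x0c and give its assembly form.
or bx, dx

@+0c  little-endian(c0 7d) = 0x7dc0
  op=0x7dc0>>10=0x1f ⇒ or (RR)
  [9:8] rd=1 = bx
  [7:6] rs=3 = dx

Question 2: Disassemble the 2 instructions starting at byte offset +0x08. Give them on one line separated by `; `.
ret; jmp #-2

@+08  little-endian(00 68) = 0x6800
  top 6b → 0x1a → ret [N]
@+0a  little-endian(fe 37) = 0x37fe
  top 6b → 0xd → jmp [J]
  imm@[9:0]=0x3fe (s10→-2) ⇒ #-2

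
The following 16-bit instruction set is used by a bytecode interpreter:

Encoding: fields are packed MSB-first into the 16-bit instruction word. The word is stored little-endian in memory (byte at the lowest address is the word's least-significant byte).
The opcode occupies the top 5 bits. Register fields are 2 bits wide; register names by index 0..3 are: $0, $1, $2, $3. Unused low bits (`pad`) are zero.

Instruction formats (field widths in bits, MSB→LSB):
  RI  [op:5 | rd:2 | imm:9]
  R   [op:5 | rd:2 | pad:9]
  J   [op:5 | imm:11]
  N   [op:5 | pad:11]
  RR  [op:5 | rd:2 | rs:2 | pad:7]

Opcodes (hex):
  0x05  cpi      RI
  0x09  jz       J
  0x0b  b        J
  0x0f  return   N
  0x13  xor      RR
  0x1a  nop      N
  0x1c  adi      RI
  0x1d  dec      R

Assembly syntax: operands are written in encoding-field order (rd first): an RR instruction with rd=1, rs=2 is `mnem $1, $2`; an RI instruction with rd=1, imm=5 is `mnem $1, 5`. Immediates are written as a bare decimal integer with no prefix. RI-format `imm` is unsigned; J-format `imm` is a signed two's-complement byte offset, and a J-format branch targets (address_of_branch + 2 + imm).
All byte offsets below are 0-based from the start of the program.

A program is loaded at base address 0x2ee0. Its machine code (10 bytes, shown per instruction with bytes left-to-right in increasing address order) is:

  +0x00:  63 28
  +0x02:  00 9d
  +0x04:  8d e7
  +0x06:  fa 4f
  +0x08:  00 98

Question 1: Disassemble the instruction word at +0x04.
@+04  little-endian(8d e7) = 0xe78d
  top 5b → 0x1c → adi [RI]
  rd@[10:9]=0x3 ⇒ $3
  imm@[8:0]=0x18d ⇒ 397

adi $3, 397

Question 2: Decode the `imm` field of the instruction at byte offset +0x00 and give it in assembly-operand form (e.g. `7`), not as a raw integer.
99

+0x00: 63 28 ⇒ word 0x2863 (little)
  top 5b → 0x5 → cpi [RI]
  rd@[10:9]=0x0 ⇒ $0
  imm@[8:0]=0x63 ⇒ 99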